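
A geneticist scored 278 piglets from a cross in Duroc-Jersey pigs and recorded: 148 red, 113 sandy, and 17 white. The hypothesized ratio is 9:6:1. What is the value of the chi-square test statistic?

1.191

Under the 9:6:1 hypothesis (Σ ratio = 16, N = 278):
  red: 278 × 9/16 = 156.375
  sandy: 278 × 6/16 = 104.25
  white: 278 × 1/16 = 17.375
χ² = Σ (O − E)² / E
  red: (148 − 156.375)² / 156.375 = 0.4485
  sandy: (113 − 104.25)² / 104.25 = 0.7344
  white: (17 − 17.375)² / 17.375 = 0.0081
χ² = 0.4485 + 0.7344 + 0.0081 = 1.191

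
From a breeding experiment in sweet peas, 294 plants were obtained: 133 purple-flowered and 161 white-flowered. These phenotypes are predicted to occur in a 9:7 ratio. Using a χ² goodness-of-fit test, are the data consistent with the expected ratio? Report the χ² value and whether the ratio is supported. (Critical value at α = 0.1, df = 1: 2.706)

14.487; not consistent

Under the 9:7 hypothesis (Σ ratio = 16, N = 294):
  purple-flowered: 294 × 9/16 = 165.375
  white-flowered: 294 × 7/16 = 128.625
χ² = Σ (O − E)² / E
  purple-flowered: (133 − 165.375)² / 165.375 = 6.3380
  white-flowered: (161 − 128.625)² / 128.625 = 8.1488
χ² = 6.3380 + 8.1488 = 14.4868 ≈ 14.487
Degrees of freedom = 2 − 1 = 1; critical value at α = 0.1 is 2.706.
Since 14.487 > 2.706, we reject the null hypothesis — the data do not fit the 9:7 ratio.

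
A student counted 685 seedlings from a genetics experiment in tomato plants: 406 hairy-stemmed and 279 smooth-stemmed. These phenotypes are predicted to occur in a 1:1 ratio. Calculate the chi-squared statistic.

23.546

Under the 1:1 hypothesis (Σ ratio = 2, N = 685):
  hairy-stemmed: 685 × 1/2 = 342.5
  smooth-stemmed: 685 × 1/2 = 342.5
χ² = Σ (O − E)² / E
  hairy-stemmed: (406 − 342.5)² / 342.5 = 11.7730
  smooth-stemmed: (279 − 342.5)² / 342.5 = 11.7730
χ² = 11.7730 + 11.7730 = 23.546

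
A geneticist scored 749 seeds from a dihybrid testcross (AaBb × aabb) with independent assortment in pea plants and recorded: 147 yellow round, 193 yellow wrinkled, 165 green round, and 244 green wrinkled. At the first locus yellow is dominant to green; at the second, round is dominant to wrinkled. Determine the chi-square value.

28.672

A dihybrid testcross with independent assortment gives a 1:1:1:1 ratio.
Total ratio parts = 4. Expected numbers out of 749:
  yellow round: 749 × 1/4 = 187.25
  yellow wrinkled: 749 × 1/4 = 187.25
  green round: 749 × 1/4 = 187.25
  green wrinkled: 749 × 1/4 = 187.25
χ² = Σ (O − E)² / E
  yellow round: (147 − 187.25)² / 187.25 = 8.6519
  yellow wrinkled: (193 − 187.25)² / 187.25 = 0.1766
  green round: (165 − 187.25)² / 187.25 = 2.6439
  green wrinkled: (244 − 187.25)² / 187.25 = 17.1993
χ² = 8.6519 + 0.1766 + 2.6439 + 17.1993 = 28.6717 ≈ 28.672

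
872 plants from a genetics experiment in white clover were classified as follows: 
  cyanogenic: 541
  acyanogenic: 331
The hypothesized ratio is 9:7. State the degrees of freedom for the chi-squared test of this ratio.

A goodness-of-fit test with 2 phenotype classes has df = 2 − 1 = 1.

1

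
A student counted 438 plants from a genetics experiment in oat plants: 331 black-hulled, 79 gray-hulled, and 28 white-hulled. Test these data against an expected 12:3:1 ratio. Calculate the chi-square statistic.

0.152

Total ratio parts = 16. Expected numbers out of 438:
  black-hulled: 438 × 12/16 = 328.5
  gray-hulled: 438 × 3/16 = 82.125
  white-hulled: 438 × 1/16 = 27.375
χ² = Σ (O − E)² / E
  black-hulled: (331 − 328.5)² / 328.5 = 0.0190
  gray-hulled: (79 − 82.125)² / 82.125 = 0.1189
  white-hulled: (28 − 27.375)² / 27.375 = 0.0143
χ² = 0.0190 + 0.1189 + 0.0143 = 0.1522 ≈ 0.152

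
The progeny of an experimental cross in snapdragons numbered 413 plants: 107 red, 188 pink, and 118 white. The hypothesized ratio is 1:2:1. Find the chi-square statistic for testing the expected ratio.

3.901

Total ratio parts = 4. Expected numbers out of 413:
  red: 413 × 1/4 = 103.25
  pink: 413 × 2/4 = 206.5
  white: 413 × 1/4 = 103.25
χ² = Σ (O − E)² / E
  red: (107 − 103.25)² / 103.25 = 0.1362
  pink: (188 − 206.5)² / 206.5 = 1.6574
  white: (118 − 103.25)² / 103.25 = 2.1071
χ² = 0.1362 + 1.6574 + 2.1071 = 3.9007 ≈ 3.901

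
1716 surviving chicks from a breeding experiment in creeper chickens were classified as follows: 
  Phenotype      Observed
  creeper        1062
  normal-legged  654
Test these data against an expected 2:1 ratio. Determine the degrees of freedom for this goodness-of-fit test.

1

A goodness-of-fit test with 2 phenotype classes has df = 2 − 1 = 1.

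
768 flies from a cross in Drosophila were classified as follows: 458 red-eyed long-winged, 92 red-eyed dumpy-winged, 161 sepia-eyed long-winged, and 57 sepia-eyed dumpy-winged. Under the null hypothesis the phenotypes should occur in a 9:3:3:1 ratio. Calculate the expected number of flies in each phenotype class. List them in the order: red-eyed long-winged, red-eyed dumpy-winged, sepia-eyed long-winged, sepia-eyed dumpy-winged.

Under the 9:3:3:1 hypothesis (Σ ratio = 16, N = 768):
  red-eyed long-winged: 768 × 9/16 = 432
  red-eyed dumpy-winged: 768 × 3/16 = 144
  sepia-eyed long-winged: 768 × 3/16 = 144
  sepia-eyed dumpy-winged: 768 × 1/16 = 48

432, 144, 144, 48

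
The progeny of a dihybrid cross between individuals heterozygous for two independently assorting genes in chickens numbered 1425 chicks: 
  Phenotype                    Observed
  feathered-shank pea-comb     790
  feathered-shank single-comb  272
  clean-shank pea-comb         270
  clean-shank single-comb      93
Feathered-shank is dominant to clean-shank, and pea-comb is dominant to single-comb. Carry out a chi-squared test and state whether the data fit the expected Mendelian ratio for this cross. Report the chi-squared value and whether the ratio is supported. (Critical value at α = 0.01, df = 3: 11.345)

0.457; consistent

A dihybrid F₂ with independent assortment and complete dominance at both loci gives a 9:3:3:1 phenotypic ratio.
The 9:3:3:1 ratio has 16 parts, so with N = 1425 the expected counts are:
  feathered-shank pea-comb: 1425 × 9/16 = 801.5625
  feathered-shank single-comb: 1425 × 3/16 = 267.1875
  clean-shank pea-comb: 1425 × 3/16 = 267.1875
  clean-shank single-comb: 1425 × 1/16 = 89.0625
χ² = Σ (O − E)² / E
  feathered-shank pea-comb: (790 − 801.5625)² / 801.5625 = 0.1668
  feathered-shank single-comb: (272 − 267.1875)² / 267.1875 = 0.0867
  clean-shank pea-comb: (270 − 267.1875)² / 267.1875 = 0.0296
  clean-shank single-comb: (93 − 89.0625)² / 89.0625 = 0.1741
χ² = 0.1668 + 0.0867 + 0.0296 + 0.1741 = 0.4572 ≈ 0.457
Degrees of freedom = 4 − 1 = 3; critical value at α = 0.01 is 11.345.
Since 0.457 < 11.345, we fail to reject the null hypothesis — the data are consistent with the 9:3:3:1 ratio.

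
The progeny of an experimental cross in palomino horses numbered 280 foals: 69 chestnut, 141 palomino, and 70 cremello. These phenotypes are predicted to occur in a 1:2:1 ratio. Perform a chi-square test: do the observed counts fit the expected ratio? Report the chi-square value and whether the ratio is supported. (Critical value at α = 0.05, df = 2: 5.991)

Expected counts for N = 280 under a 1:2:1 ratio (total parts = 4):
  chestnut: 280 × 1/4 = 70
  palomino: 280 × 2/4 = 140
  cremello: 280 × 1/4 = 70
χ² = Σ (O − E)² / E
  chestnut: (69 − 70)² / 70 = 0.0143
  palomino: (141 − 140)² / 140 = 0.0071
  cremello: (70 − 70)² / 70 = 0.0000
χ² = 0.0143 + 0.0071 + 0.0000 = 0.0214 ≈ 0.021
Degrees of freedom = 3 − 1 = 2; critical value at α = 0.05 is 5.991.
Since 0.021 < 5.991, we fail to reject the null hypothesis — the data are consistent with the 1:2:1 ratio.

0.021; consistent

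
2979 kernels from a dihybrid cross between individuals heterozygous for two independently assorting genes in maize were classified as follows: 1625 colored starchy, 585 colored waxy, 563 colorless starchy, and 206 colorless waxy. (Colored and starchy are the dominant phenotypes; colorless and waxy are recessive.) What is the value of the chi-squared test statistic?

A dihybrid F₂ with independent assortment and complete dominance at both loci gives a 9:3:3:1 phenotypic ratio.
The 9:3:3:1 ratio has 16 parts, so with N = 2979 the expected counts are:
  colored starchy: 2979 × 9/16 = 1675.6875
  colored waxy: 2979 × 3/16 = 558.5625
  colorless starchy: 2979 × 3/16 = 558.5625
  colorless waxy: 2979 × 1/16 = 186.1875
χ² = Σ (O − E)² / E
  colored starchy: (1625 − 1675.6875)² / 1675.6875 = 1.5332
  colored waxy: (585 − 558.5625)² / 558.5625 = 1.2513
  colorless starchy: (563 − 558.5625)² / 558.5625 = 0.0353
  colorless waxy: (206 − 186.1875)² / 186.1875 = 2.1083
χ² = 1.5332 + 1.2513 + 0.0353 + 2.1083 = 4.9281 ≈ 4.928

4.928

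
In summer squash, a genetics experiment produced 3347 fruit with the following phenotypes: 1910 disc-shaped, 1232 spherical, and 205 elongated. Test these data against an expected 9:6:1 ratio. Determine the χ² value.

Under the 9:6:1 hypothesis (Σ ratio = 16, N = 3347):
  disc-shaped: 3347 × 9/16 = 1882.6875
  spherical: 3347 × 6/16 = 1255.125
  elongated: 3347 × 1/16 = 209.1875
χ² = Σ (O − E)² / E
  disc-shaped: (1910 − 1882.6875)² / 1882.6875 = 0.3962
  spherical: (1232 − 1255.125)² / 1255.125 = 0.4261
  elongated: (205 − 209.1875)² / 209.1875 = 0.0838
χ² = 0.3962 + 0.4261 + 0.0838 = 0.9061 ≈ 0.906

0.906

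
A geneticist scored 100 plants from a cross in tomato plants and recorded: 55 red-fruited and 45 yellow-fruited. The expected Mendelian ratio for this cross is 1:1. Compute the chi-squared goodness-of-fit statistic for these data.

Under the 1:1 hypothesis (Σ ratio = 2, N = 100):
  red-fruited: 100 × 1/2 = 50
  yellow-fruited: 100 × 1/2 = 50
χ² = Σ (O − E)² / E
  red-fruited: (55 − 50)² / 50 = 0.5000
  yellow-fruited: (45 − 50)² / 50 = 0.5000
χ² = 0.5000 + 0.5000 = 1.000

1.000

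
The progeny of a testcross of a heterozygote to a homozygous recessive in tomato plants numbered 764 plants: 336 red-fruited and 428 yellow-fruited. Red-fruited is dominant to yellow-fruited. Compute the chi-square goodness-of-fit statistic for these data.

A testcross of a heterozygote (Aa × aa) gives a 1:1 phenotypic ratio.
Expected counts for N = 764 under a 1:1 ratio (total parts = 2):
  red-fruited: 764 × 1/2 = 382
  yellow-fruited: 764 × 1/2 = 382
χ² = Σ (O − E)² / E
  red-fruited: (336 − 382)² / 382 = 5.5393
  yellow-fruited: (428 − 382)² / 382 = 5.5393
χ² = 5.5393 + 5.5393 = 11.0786 ≈ 11.079

11.079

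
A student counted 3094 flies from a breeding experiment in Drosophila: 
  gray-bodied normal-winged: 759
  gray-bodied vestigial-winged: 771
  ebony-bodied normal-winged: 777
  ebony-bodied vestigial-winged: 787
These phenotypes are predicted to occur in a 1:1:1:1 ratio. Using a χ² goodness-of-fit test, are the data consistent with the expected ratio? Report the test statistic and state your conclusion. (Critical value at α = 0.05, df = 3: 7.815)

0.531; consistent

Total ratio parts = 4. Expected numbers out of 3094:
  gray-bodied normal-winged: 3094 × 1/4 = 773.5
  gray-bodied vestigial-winged: 3094 × 1/4 = 773.5
  ebony-bodied normal-winged: 3094 × 1/4 = 773.5
  ebony-bodied vestigial-winged: 3094 × 1/4 = 773.5
χ² = Σ (O − E)² / E
  gray-bodied normal-winged: (759 − 773.5)² / 773.5 = 0.2718
  gray-bodied vestigial-winged: (771 − 773.5)² / 773.5 = 0.0081
  ebony-bodied normal-winged: (777 − 773.5)² / 773.5 = 0.0158
  ebony-bodied vestigial-winged: (787 − 773.5)² / 773.5 = 0.2356
χ² = 0.2718 + 0.0081 + 0.0158 + 0.2356 = 0.5313 ≈ 0.531
Degrees of freedom = 4 − 1 = 3; critical value at α = 0.05 is 7.815.
Since 0.531 < 7.815, we fail to reject the null hypothesis — the data are consistent with the 1:1:1:1 ratio.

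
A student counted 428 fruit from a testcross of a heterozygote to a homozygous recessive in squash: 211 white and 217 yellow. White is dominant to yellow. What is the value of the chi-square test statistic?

A testcross of a heterozygote (Aa × aa) gives a 1:1 phenotypic ratio.
The 1:1 ratio has 2 parts, so with N = 428 the expected counts are:
  white: 428 × 1/2 = 214
  yellow: 428 × 1/2 = 214
χ² = Σ (O − E)² / E
  white: (211 − 214)² / 214 = 0.0421
  yellow: (217 − 214)² / 214 = 0.0421
χ² = 0.0421 + 0.0421 = 0.0842 ≈ 0.084

0.084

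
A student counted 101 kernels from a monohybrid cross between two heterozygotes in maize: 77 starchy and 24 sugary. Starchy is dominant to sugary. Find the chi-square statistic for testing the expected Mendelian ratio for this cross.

For a monohybrid cross between heterozygotes with complete dominance, the expected phenotypic ratio is 3:1.
Expected counts for N = 101 under a 3:1 ratio (total parts = 4):
  starchy: 101 × 3/4 = 75.75
  sugary: 101 × 1/4 = 25.25
χ² = Σ (O − E)² / E
  starchy: (77 − 75.75)² / 75.75 = 0.0206
  sugary: (24 − 25.25)² / 25.25 = 0.0619
χ² = 0.0206 + 0.0619 = 0.0825 ≈ 0.083

0.083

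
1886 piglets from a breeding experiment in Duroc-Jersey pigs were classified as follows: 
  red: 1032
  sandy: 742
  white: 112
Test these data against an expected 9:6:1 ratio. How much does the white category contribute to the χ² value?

Expected counts for N = 1886 under a 9:6:1 ratio (total parts = 16):
  red: 1886 × 9/16 = 1060.875
  sandy: 1886 × 6/16 = 707.25
  white: 1886 × 1/16 = 117.875
Contribution of white: (112 − 117.875)² / 117.875 = 0.2928

0.293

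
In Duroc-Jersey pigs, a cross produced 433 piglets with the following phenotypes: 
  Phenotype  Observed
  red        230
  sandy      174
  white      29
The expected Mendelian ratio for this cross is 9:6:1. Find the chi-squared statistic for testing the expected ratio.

1.726

Under the 9:6:1 hypothesis (Σ ratio = 16, N = 433):
  red: 433 × 9/16 = 243.5625
  sandy: 433 × 6/16 = 162.375
  white: 433 × 1/16 = 27.0625
χ² = Σ (O − E)² / E
  red: (230 − 243.5625)² / 243.5625 = 0.7552
  sandy: (174 − 162.375)² / 162.375 = 0.8323
  white: (29 − 27.0625)² / 27.0625 = 0.1387
χ² = 0.7552 + 0.8323 + 0.1387 = 1.7262 ≈ 1.726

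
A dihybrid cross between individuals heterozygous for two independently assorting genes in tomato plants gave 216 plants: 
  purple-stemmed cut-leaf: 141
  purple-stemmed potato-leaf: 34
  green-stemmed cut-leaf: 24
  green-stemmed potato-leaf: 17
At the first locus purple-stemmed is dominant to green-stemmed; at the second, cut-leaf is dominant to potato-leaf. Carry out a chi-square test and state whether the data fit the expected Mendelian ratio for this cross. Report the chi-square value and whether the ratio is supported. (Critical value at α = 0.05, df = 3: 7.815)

A dihybrid F₂ with independent assortment and complete dominance at both loci gives a 9:3:3:1 phenotypic ratio.
The 9:3:3:1 ratio has 16 parts, so with N = 216 the expected counts are:
  purple-stemmed cut-leaf: 216 × 9/16 = 121.5
  purple-stemmed potato-leaf: 216 × 3/16 = 40.5
  green-stemmed cut-leaf: 216 × 3/16 = 40.5
  green-stemmed potato-leaf: 216 × 1/16 = 13.5
χ² = Σ (O − E)² / E
  purple-stemmed cut-leaf: (141 − 121.5)² / 121.5 = 3.1296
  purple-stemmed potato-leaf: (34 − 40.5)² / 40.5 = 1.0432
  green-stemmed cut-leaf: (24 − 40.5)² / 40.5 = 6.7222
  green-stemmed potato-leaf: (17 − 13.5)² / 13.5 = 0.9074
χ² = 3.1296 + 1.0432 + 6.7222 + 0.9074 = 11.8024 ≈ 11.802
Degrees of freedom = 4 − 1 = 3; critical value at α = 0.05 is 7.815.
Since 11.802 > 7.815, we reject the null hypothesis — the data do not fit the 9:3:3:1 ratio.

11.802; not consistent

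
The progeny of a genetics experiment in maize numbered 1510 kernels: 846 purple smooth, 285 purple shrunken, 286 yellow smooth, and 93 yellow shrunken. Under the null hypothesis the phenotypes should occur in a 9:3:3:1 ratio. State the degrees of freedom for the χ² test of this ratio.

3

A goodness-of-fit test with 4 phenotype classes has df = 4 − 1 = 3.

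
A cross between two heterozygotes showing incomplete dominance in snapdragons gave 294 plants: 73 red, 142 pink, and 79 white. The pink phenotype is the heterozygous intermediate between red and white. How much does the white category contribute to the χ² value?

0.412

With incomplete dominance, a heterozygote × heterozygote cross gives a 1:2:1 phenotypic ratio.
Expected counts for N = 294 under a 1:2:1 ratio (total parts = 4):
  red: 294 × 1/4 = 73.5
  pink: 294 × 2/4 = 147
  white: 294 × 1/4 = 73.5
Contribution of white: (79 − 73.5)² / 73.5 = 0.4116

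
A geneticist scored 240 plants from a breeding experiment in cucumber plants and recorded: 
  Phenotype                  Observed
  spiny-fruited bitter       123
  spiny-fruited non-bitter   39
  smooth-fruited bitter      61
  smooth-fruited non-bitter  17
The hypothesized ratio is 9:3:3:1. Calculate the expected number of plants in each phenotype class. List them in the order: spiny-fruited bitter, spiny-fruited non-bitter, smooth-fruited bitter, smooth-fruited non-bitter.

Total ratio parts = 16. Expected numbers out of 240:
  spiny-fruited bitter: 240 × 9/16 = 135
  spiny-fruited non-bitter: 240 × 3/16 = 45
  smooth-fruited bitter: 240 × 3/16 = 45
  smooth-fruited non-bitter: 240 × 1/16 = 15

135, 45, 45, 15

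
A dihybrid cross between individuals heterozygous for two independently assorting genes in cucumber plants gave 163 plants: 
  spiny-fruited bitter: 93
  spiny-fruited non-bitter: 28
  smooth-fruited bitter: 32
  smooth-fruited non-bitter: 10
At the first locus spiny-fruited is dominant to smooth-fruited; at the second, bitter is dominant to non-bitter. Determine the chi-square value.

0.305

A dihybrid F₂ with independent assortment and complete dominance at both loci gives a 9:3:3:1 phenotypic ratio.
The 9:3:3:1 ratio has 16 parts, so with N = 163 the expected counts are:
  spiny-fruited bitter: 163 × 9/16 = 91.6875
  spiny-fruited non-bitter: 163 × 3/16 = 30.5625
  smooth-fruited bitter: 163 × 3/16 = 30.5625
  smooth-fruited non-bitter: 163 × 1/16 = 10.1875
χ² = Σ (O − E)² / E
  spiny-fruited bitter: (93 − 91.6875)² / 91.6875 = 0.0188
  spiny-fruited non-bitter: (28 − 30.5625)² / 30.5625 = 0.2149
  smooth-fruited bitter: (32 − 30.5625)² / 30.5625 = 0.0676
  smooth-fruited non-bitter: (10 − 10.1875)² / 10.1875 = 0.0035
χ² = 0.0188 + 0.2149 + 0.0676 + 0.0035 = 0.3048 ≈ 0.305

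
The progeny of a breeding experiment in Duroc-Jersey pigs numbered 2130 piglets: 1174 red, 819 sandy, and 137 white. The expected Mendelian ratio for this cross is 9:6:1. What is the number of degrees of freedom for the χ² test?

2

A goodness-of-fit test with 3 phenotype classes has df = 3 − 1 = 2.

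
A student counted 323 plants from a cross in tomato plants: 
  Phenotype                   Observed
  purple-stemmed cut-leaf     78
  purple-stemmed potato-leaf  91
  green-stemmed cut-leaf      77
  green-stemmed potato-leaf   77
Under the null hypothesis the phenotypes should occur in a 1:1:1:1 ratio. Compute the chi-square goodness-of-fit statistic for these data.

Under the 1:1:1:1 hypothesis (Σ ratio = 4, N = 323):
  purple-stemmed cut-leaf: 323 × 1/4 = 80.75
  purple-stemmed potato-leaf: 323 × 1/4 = 80.75
  green-stemmed cut-leaf: 323 × 1/4 = 80.75
  green-stemmed potato-leaf: 323 × 1/4 = 80.75
χ² = Σ (O − E)² / E
  purple-stemmed cut-leaf: (78 − 80.75)² / 80.75 = 0.0937
  purple-stemmed potato-leaf: (91 − 80.75)² / 80.75 = 1.3011
  green-stemmed cut-leaf: (77 − 80.75)² / 80.75 = 0.1741
  green-stemmed potato-leaf: (77 − 80.75)² / 80.75 = 0.1741
χ² = 0.0937 + 1.3011 + 0.1741 + 0.1741 = 1.743

1.743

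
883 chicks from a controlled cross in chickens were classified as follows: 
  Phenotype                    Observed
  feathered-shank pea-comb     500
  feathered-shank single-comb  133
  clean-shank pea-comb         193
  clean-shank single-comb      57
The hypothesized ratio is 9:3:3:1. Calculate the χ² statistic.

11.033

Total ratio parts = 16. Expected numbers out of 883:
  feathered-shank pea-comb: 883 × 9/16 = 496.6875
  feathered-shank single-comb: 883 × 3/16 = 165.5625
  clean-shank pea-comb: 883 × 3/16 = 165.5625
  clean-shank single-comb: 883 × 1/16 = 55.1875
χ² = Σ (O − E)² / E
  feathered-shank pea-comb: (500 − 496.6875)² / 496.6875 = 0.0221
  feathered-shank single-comb: (133 − 165.5625)² / 165.5625 = 6.4043
  clean-shank pea-comb: (193 − 165.5625)² / 165.5625 = 4.5470
  clean-shank single-comb: (57 − 55.1875)² / 55.1875 = 0.0595
χ² = 0.0221 + 6.4043 + 4.5470 + 0.0595 = 11.0329 ≈ 11.033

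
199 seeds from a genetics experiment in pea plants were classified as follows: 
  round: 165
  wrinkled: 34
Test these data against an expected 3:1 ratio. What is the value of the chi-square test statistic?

6.648

The 3:1 ratio has 4 parts, so with N = 199 the expected counts are:
  round: 199 × 3/4 = 149.25
  wrinkled: 199 × 1/4 = 49.75
χ² = Σ (O − E)² / E
  round: (165 − 149.25)² / 149.25 = 1.6621
  wrinkled: (34 − 49.75)² / 49.75 = 4.9862
χ² = 1.6621 + 4.9862 = 6.6483 ≈ 6.648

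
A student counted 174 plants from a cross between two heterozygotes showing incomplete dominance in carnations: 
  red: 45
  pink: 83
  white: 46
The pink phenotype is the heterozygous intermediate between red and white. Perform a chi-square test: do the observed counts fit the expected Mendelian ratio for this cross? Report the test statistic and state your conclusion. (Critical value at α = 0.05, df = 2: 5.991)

0.379; consistent

With incomplete dominance, a heterozygote × heterozygote cross gives a 1:2:1 phenotypic ratio.
Total ratio parts = 4. Expected numbers out of 174:
  red: 174 × 1/4 = 43.5
  pink: 174 × 2/4 = 87
  white: 174 × 1/4 = 43.5
χ² = Σ (O − E)² / E
  red: (45 − 43.5)² / 43.5 = 0.0517
  pink: (83 − 87)² / 87 = 0.1839
  white: (46 − 43.5)² / 43.5 = 0.1437
χ² = 0.0517 + 0.1839 + 0.1437 = 0.3793 ≈ 0.379
Degrees of freedom = 3 − 1 = 2; critical value at α = 0.05 is 5.991.
Since 0.379 < 5.991, we fail to reject the null hypothesis — the data are consistent with the 1:2:1 ratio.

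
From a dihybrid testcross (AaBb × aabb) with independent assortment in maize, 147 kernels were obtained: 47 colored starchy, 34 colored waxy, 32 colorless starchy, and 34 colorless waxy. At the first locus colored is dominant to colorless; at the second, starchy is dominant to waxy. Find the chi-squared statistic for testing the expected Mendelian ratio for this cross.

A dihybrid testcross with independent assortment gives a 1:1:1:1 ratio.
Total ratio parts = 4. Expected numbers out of 147:
  colored starchy: 147 × 1/4 = 36.75
  colored waxy: 147 × 1/4 = 36.75
  colorless starchy: 147 × 1/4 = 36.75
  colorless waxy: 147 × 1/4 = 36.75
χ² = Σ (O − E)² / E
  colored starchy: (47 − 36.75)² / 36.75 = 2.8588
  colored waxy: (34 − 36.75)² / 36.75 = 0.2058
  colorless starchy: (32 − 36.75)² / 36.75 = 0.6139
  colorless waxy: (34 − 36.75)² / 36.75 = 0.2058
χ² = 2.8588 + 0.2058 + 0.6139 + 0.2058 = 3.8843 ≈ 3.884

3.884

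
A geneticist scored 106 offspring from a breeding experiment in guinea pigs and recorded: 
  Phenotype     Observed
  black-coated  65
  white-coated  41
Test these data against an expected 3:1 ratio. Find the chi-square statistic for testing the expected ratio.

Under the 3:1 hypothesis (Σ ratio = 4, N = 106):
  black-coated: 106 × 3/4 = 79.5
  white-coated: 106 × 1/4 = 26.5
χ² = Σ (O − E)² / E
  black-coated: (65 − 79.5)² / 79.5 = 2.6447
  white-coated: (41 − 26.5)² / 26.5 = 7.9340
χ² = 2.6447 + 7.9340 = 10.5787 ≈ 10.579

10.579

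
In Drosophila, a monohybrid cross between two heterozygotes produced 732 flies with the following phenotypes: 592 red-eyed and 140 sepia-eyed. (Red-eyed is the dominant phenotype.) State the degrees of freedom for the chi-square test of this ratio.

For a monohybrid cross between heterozygotes with complete dominance, the expected phenotypic ratio is 3:1.
A goodness-of-fit test with 2 phenotype classes has df = 2 − 1 = 1.

1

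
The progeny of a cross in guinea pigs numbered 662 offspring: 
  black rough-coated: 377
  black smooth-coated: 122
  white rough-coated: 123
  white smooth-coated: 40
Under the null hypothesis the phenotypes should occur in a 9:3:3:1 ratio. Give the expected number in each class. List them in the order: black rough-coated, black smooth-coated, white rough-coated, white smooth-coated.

Expected counts for N = 662 under a 9:3:3:1 ratio (total parts = 16):
  black rough-coated: 662 × 9/16 = 372.375
  black smooth-coated: 662 × 3/16 = 124.125
  white rough-coated: 662 × 3/16 = 124.125
  white smooth-coated: 662 × 1/16 = 41.375

372.375, 124.125, 124.125, 41.375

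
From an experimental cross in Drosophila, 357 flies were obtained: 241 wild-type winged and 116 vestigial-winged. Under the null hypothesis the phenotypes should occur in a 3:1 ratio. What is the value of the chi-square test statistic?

The 3:1 ratio has 4 parts, so with N = 357 the expected counts are:
  wild-type winged: 357 × 3/4 = 267.75
  vestigial-winged: 357 × 1/4 = 89.25
χ² = Σ (O − E)² / E
  wild-type winged: (241 − 267.75)² / 267.75 = 2.6725
  vestigial-winged: (116 − 89.25)² / 89.25 = 8.0175
χ² = 2.6725 + 8.0175 = 10.690

10.690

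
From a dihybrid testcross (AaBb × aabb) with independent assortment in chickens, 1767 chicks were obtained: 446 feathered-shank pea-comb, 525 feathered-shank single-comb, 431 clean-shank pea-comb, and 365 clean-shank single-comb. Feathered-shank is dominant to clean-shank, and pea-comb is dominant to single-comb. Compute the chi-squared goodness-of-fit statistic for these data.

29.326

A dihybrid testcross with independent assortment gives a 1:1:1:1 ratio.
The 1:1:1:1 ratio has 4 parts, so with N = 1767 the expected counts are:
  feathered-shank pea-comb: 1767 × 1/4 = 441.75
  feathered-shank single-comb: 1767 × 1/4 = 441.75
  clean-shank pea-comb: 1767 × 1/4 = 441.75
  clean-shank single-comb: 1767 × 1/4 = 441.75
χ² = Σ (O − E)² / E
  feathered-shank pea-comb: (446 − 441.75)² / 441.75 = 0.0409
  feathered-shank single-comb: (525 − 441.75)² / 441.75 = 15.6889
  clean-shank pea-comb: (431 − 441.75)² / 441.75 = 0.2616
  clean-shank single-comb: (365 − 441.75)² / 441.75 = 13.3346
χ² = 0.0409 + 15.6889 + 0.2616 + 13.3346 = 29.326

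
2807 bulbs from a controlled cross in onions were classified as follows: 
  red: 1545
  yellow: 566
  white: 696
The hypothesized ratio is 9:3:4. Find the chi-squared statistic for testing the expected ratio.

3.769

Total ratio parts = 16. Expected numbers out of 2807:
  red: 2807 × 9/16 = 1578.9375
  yellow: 2807 × 3/16 = 526.3125
  white: 2807 × 4/16 = 701.75
χ² = Σ (O − E)² / E
  red: (1545 − 1578.9375)² / 1578.9375 = 0.7294
  yellow: (566 − 526.3125)² / 526.3125 = 2.9927
  white: (696 − 701.75)² / 701.75 = 0.0471
χ² = 0.7294 + 2.9927 + 0.0471 = 3.7692 ≈ 3.769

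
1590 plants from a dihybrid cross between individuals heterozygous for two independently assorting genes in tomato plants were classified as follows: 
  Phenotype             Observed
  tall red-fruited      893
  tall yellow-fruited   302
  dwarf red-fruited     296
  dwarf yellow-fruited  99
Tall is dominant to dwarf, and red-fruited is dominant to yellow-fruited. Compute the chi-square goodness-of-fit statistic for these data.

0.069

A dihybrid F₂ with independent assortment and complete dominance at both loci gives a 9:3:3:1 phenotypic ratio.
The 9:3:3:1 ratio has 16 parts, so with N = 1590 the expected counts are:
  tall red-fruited: 1590 × 9/16 = 894.375
  tall yellow-fruited: 1590 × 3/16 = 298.125
  dwarf red-fruited: 1590 × 3/16 = 298.125
  dwarf yellow-fruited: 1590 × 1/16 = 99.375
χ² = Σ (O − E)² / E
  tall red-fruited: (893 − 894.375)² / 894.375 = 0.0021
  tall yellow-fruited: (302 − 298.125)² / 298.125 = 0.0504
  dwarf red-fruited: (296 − 298.125)² / 298.125 = 0.0151
  dwarf yellow-fruited: (99 − 99.375)² / 99.375 = 0.0014
χ² = 0.0021 + 0.0504 + 0.0151 + 0.0014 = 0.069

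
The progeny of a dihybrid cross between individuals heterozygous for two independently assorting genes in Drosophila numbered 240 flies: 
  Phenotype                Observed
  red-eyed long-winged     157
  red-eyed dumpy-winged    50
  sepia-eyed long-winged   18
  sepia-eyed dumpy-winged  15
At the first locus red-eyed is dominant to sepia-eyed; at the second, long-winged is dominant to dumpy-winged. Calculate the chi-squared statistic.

20.341

A dihybrid F₂ with independent assortment and complete dominance at both loci gives a 9:3:3:1 phenotypic ratio.
Under the 9:3:3:1 hypothesis (Σ ratio = 16, N = 240):
  red-eyed long-winged: 240 × 9/16 = 135
  red-eyed dumpy-winged: 240 × 3/16 = 45
  sepia-eyed long-winged: 240 × 3/16 = 45
  sepia-eyed dumpy-winged: 240 × 1/16 = 15
χ² = Σ (O − E)² / E
  red-eyed long-winged: (157 − 135)² / 135 = 3.5852
  red-eyed dumpy-winged: (50 − 45)² / 45 = 0.5556
  sepia-eyed long-winged: (18 − 45)² / 45 = 16.2000
  sepia-eyed dumpy-winged: (15 − 15)² / 15 = 0.0000
χ² = 3.5852 + 0.5556 + 16.2000 + 0.0000 = 20.3408 ≈ 20.341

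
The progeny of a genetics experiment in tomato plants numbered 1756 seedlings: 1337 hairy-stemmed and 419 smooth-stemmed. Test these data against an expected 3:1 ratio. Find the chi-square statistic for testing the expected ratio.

Total ratio parts = 4. Expected numbers out of 1756:
  hairy-stemmed: 1756 × 3/4 = 1317
  smooth-stemmed: 1756 × 1/4 = 439
χ² = Σ (O − E)² / E
  hairy-stemmed: (1337 − 1317)² / 1317 = 0.3037
  smooth-stemmed: (419 − 439)² / 439 = 0.9112
χ² = 0.3037 + 0.9112 = 1.2149 ≈ 1.215

1.215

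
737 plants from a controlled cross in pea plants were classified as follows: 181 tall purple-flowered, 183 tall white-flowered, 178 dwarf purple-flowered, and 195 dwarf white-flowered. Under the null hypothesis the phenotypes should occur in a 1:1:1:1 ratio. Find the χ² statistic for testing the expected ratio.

Under the 1:1:1:1 hypothesis (Σ ratio = 4, N = 737):
  tall purple-flowered: 737 × 1/4 = 184.25
  tall white-flowered: 737 × 1/4 = 184.25
  dwarf purple-flowered: 737 × 1/4 = 184.25
  dwarf white-flowered: 737 × 1/4 = 184.25
χ² = Σ (O − E)² / E
  tall purple-flowered: (181 − 184.25)² / 184.25 = 0.0573
  tall white-flowered: (183 − 184.25)² / 184.25 = 0.0085
  dwarf purple-flowered: (178 − 184.25)² / 184.25 = 0.2120
  dwarf white-flowered: (195 − 184.25)² / 184.25 = 0.6272
χ² = 0.0573 + 0.0085 + 0.2120 + 0.6272 = 0.905

0.905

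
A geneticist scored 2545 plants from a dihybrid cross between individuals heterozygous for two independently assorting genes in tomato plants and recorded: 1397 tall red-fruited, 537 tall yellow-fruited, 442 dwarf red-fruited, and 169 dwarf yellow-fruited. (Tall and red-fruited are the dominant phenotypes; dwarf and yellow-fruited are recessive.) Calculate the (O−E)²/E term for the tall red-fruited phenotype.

0.834

A dihybrid F₂ with independent assortment and complete dominance at both loci gives a 9:3:3:1 phenotypic ratio.
Total ratio parts = 16. Expected numbers out of 2545:
  tall red-fruited: 2545 × 9/16 = 1431.5625
  tall yellow-fruited: 2545 × 3/16 = 477.1875
  dwarf red-fruited: 2545 × 3/16 = 477.1875
  dwarf yellow-fruited: 2545 × 1/16 = 159.0625
Contribution of tall red-fruited: (1397 − 1431.5625)² / 1431.5625 = 0.8344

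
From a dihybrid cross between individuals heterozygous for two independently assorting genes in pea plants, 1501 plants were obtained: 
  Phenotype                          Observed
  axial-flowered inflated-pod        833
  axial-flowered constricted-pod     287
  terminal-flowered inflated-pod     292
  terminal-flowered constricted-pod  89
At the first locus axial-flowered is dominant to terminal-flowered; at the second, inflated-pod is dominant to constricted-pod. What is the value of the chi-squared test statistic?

A dihybrid F₂ with independent assortment and complete dominance at both loci gives a 9:3:3:1 phenotypic ratio.
Under the 9:3:3:1 hypothesis (Σ ratio = 16, N = 1501):
  axial-flowered inflated-pod: 1501 × 9/16 = 844.3125
  axial-flowered constricted-pod: 1501 × 3/16 = 281.4375
  terminal-flowered inflated-pod: 1501 × 3/16 = 281.4375
  terminal-flowered constricted-pod: 1501 × 1/16 = 93.8125
χ² = Σ (O − E)² / E
  axial-flowered inflated-pod: (833 − 844.3125)² / 844.3125 = 0.1516
  axial-flowered constricted-pod: (287 − 281.4375)² / 281.4375 = 0.1099
  terminal-flowered inflated-pod: (292 − 281.4375)² / 281.4375 = 0.3964
  terminal-flowered constricted-pod: (89 − 93.8125)² / 93.8125 = 0.2469
χ² = 0.1516 + 0.1099 + 0.3964 + 0.2469 = 0.9048 ≈ 0.905

0.905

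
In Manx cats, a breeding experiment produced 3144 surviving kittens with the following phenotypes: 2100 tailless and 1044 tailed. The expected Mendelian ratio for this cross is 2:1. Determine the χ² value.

0.023

Total ratio parts = 3. Expected numbers out of 3144:
  tailless: 3144 × 2/3 = 2096
  tailed: 3144 × 1/3 = 1048
χ² = Σ (O − E)² / E
  tailless: (2100 − 2096)² / 2096 = 0.0076
  tailed: (1044 − 1048)² / 1048 = 0.0153
χ² = 0.0076 + 0.0153 = 0.0229 ≈ 0.023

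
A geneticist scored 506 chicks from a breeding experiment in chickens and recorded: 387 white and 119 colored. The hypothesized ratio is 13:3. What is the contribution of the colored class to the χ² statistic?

6.135

Total ratio parts = 16. Expected numbers out of 506:
  white: 506 × 13/16 = 411.125
  colored: 506 × 3/16 = 94.875
Contribution of colored: (119 − 94.875)² / 94.875 = 6.1346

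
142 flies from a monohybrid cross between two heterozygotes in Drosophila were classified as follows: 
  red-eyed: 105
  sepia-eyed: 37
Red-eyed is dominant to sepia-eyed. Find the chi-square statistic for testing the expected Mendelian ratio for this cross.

For a monohybrid cross between heterozygotes with complete dominance, the expected phenotypic ratio is 3:1.
The 3:1 ratio has 4 parts, so with N = 142 the expected counts are:
  red-eyed: 142 × 3/4 = 106.5
  sepia-eyed: 142 × 1/4 = 35.5
χ² = Σ (O − E)² / E
  red-eyed: (105 − 106.5)² / 106.5 = 0.0211
  sepia-eyed: (37 − 35.5)² / 35.5 = 0.0634
χ² = 0.0211 + 0.0634 = 0.0845 ≈ 0.085

0.085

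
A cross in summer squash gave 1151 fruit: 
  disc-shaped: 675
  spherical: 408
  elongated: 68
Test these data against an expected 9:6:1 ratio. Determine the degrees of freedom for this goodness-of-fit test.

A goodness-of-fit test with 3 phenotype classes has df = 3 − 1 = 2.

2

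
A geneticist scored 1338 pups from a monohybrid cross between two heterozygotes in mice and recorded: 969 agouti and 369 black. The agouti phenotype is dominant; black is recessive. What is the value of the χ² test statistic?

For a monohybrid cross between heterozygotes with complete dominance, the expected phenotypic ratio is 3:1.
Total ratio parts = 4. Expected numbers out of 1338:
  agouti: 1338 × 3/4 = 1003.5
  black: 1338 × 1/4 = 334.5
χ² = Σ (O − E)² / E
  agouti: (969 − 1003.5)² / 1003.5 = 1.1861
  black: (369 − 334.5)² / 334.5 = 3.5583
χ² = 1.1861 + 3.5583 = 4.7444 ≈ 4.744

4.744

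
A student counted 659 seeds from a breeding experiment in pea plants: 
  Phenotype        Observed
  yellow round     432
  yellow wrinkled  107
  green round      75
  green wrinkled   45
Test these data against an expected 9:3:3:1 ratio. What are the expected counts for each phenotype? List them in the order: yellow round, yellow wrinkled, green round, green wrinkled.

Expected counts for N = 659 under a 9:3:3:1 ratio (total parts = 16):
  yellow round: 659 × 9/16 = 370.6875
  yellow wrinkled: 659 × 3/16 = 123.5625
  green round: 659 × 3/16 = 123.5625
  green wrinkled: 659 × 1/16 = 41.1875

370.6875, 123.5625, 123.5625, 41.1875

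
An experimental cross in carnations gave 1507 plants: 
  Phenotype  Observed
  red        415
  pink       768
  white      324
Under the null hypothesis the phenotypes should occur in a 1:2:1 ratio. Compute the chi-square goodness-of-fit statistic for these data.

11.548

Under the 1:2:1 hypothesis (Σ ratio = 4, N = 1507):
  red: 1507 × 1/4 = 376.75
  pink: 1507 × 2/4 = 753.5
  white: 1507 × 1/4 = 376.75
χ² = Σ (O − E)² / E
  red: (415 − 376.75)² / 376.75 = 3.8834
  pink: (768 − 753.5)² / 753.5 = 0.2790
  white: (324 − 376.75)² / 376.75 = 7.3857
χ² = 3.8834 + 0.2790 + 7.3857 = 11.5481 ≈ 11.548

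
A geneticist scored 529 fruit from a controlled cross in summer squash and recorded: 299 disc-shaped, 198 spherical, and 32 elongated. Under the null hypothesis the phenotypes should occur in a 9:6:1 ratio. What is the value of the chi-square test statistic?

0.042

The 9:6:1 ratio has 16 parts, so with N = 529 the expected counts are:
  disc-shaped: 529 × 9/16 = 297.5625
  spherical: 529 × 6/16 = 198.375
  elongated: 529 × 1/16 = 33.0625
χ² = Σ (O − E)² / E
  disc-shaped: (299 − 297.5625)² / 297.5625 = 0.0069
  spherical: (198 − 198.375)² / 198.375 = 0.0007
  elongated: (32 − 33.0625)² / 33.0625 = 0.0341
χ² = 0.0069 + 0.0007 + 0.0341 = 0.0417 ≈ 0.042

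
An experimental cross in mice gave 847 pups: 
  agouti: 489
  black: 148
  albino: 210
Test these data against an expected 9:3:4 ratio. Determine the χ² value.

1.082

Expected counts for N = 847 under a 9:3:4 ratio (total parts = 16):
  agouti: 847 × 9/16 = 476.4375
  black: 847 × 3/16 = 158.8125
  albino: 847 × 4/16 = 211.75
χ² = Σ (O − E)² / E
  agouti: (489 − 476.4375)² / 476.4375 = 0.3312
  black: (148 − 158.8125)² / 158.8125 = 0.7362
  albino: (210 − 211.75)² / 211.75 = 0.0145
χ² = 0.3312 + 0.7362 + 0.0145 = 1.0819 ≈ 1.082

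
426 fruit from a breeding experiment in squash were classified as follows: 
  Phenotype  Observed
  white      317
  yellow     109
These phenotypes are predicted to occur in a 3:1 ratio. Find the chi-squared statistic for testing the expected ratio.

0.078

The 3:1 ratio has 4 parts, so with N = 426 the expected counts are:
  white: 426 × 3/4 = 319.5
  yellow: 426 × 1/4 = 106.5
χ² = Σ (O − E)² / E
  white: (317 − 319.5)² / 319.5 = 0.0196
  yellow: (109 − 106.5)² / 106.5 = 0.0587
χ² = 0.0196 + 0.0587 = 0.0783 ≈ 0.078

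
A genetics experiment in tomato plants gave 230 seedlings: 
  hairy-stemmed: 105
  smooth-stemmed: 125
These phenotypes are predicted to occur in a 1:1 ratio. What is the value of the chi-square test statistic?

Expected counts for N = 230 under a 1:1 ratio (total parts = 2):
  hairy-stemmed: 230 × 1/2 = 115
  smooth-stemmed: 230 × 1/2 = 115
χ² = Σ (O − E)² / E
  hairy-stemmed: (105 − 115)² / 115 = 0.8696
  smooth-stemmed: (125 − 115)² / 115 = 0.8696
χ² = 0.8696 + 0.8696 = 1.7392 ≈ 1.739

1.739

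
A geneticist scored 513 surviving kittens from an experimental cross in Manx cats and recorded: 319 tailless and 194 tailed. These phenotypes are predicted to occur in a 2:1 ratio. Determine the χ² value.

4.640

Expected counts for N = 513 under a 2:1 ratio (total parts = 3):
  tailless: 513 × 2/3 = 342
  tailed: 513 × 1/3 = 171
χ² = Σ (O − E)² / E
  tailless: (319 − 342)² / 342 = 1.5468
  tailed: (194 − 171)² / 171 = 3.0936
χ² = 1.5468 + 3.0936 = 4.6404 ≈ 4.640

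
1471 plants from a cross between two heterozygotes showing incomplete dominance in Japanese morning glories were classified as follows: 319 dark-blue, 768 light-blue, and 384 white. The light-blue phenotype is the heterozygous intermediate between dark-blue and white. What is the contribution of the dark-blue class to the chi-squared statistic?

With incomplete dominance, a heterozygote × heterozygote cross gives a 1:2:1 phenotypic ratio.
The 1:2:1 ratio has 4 parts, so with N = 1471 the expected counts are:
  dark-blue: 1471 × 1/4 = 367.75
  light-blue: 1471 × 2/4 = 735.5
  white: 1471 × 1/4 = 367.75
Contribution of dark-blue: (319 − 367.75)² / 367.75 = 6.4624

6.462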